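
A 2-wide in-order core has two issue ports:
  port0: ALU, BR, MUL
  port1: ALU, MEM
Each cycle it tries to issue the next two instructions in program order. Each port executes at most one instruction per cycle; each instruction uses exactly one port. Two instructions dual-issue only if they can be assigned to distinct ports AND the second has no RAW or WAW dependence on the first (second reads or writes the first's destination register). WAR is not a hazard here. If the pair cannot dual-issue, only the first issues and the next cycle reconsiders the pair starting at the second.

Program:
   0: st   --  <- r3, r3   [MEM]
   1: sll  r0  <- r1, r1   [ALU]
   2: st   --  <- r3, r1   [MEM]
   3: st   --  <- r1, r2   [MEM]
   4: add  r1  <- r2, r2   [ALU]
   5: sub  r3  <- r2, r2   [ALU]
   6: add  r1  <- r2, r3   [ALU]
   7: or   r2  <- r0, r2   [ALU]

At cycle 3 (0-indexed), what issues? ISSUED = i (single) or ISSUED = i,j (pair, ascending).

ISSUED = 5

c0: i0+i1 st.MEM/sll.ALU  pair
c1: i2 st.MEM  no-port MEM/MEM
c2: i3+i4 st.MEM/add.ALU  pair
c3: i5 sub.ALU  RAW r3
c4: i6+i7 add.ALU/or.ALU  pair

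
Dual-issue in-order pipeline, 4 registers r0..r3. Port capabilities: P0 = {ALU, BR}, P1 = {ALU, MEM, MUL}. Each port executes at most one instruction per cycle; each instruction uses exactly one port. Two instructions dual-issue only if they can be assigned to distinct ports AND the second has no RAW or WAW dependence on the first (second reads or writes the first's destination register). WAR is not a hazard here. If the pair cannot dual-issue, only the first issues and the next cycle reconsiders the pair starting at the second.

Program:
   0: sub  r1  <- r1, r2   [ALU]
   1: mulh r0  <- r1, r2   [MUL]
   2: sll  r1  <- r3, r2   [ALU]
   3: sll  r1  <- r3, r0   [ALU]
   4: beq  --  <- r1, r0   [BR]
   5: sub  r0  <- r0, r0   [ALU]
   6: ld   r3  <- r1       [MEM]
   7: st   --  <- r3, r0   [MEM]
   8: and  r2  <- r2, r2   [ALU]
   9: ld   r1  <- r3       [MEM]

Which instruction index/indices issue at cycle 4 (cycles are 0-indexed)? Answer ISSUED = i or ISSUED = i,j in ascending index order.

  cy0 -> i0 (sub.ALU) RAW r1
  cy1 -> i1+i2 (mulh.MUL+sll.ALU) dual
  cy2 -> i3 (sll.ALU) RAW r1
  cy3 -> i4+i5 (beq.BR+sub.ALU) dual
  cy4 -> i6 (ld.MEM) no-port MEM/MEM
  cy5 -> i7+i8 (st.MEM+and.ALU) dual
  cy6 -> i9 (ld.MEM) tail

ISSUED = 6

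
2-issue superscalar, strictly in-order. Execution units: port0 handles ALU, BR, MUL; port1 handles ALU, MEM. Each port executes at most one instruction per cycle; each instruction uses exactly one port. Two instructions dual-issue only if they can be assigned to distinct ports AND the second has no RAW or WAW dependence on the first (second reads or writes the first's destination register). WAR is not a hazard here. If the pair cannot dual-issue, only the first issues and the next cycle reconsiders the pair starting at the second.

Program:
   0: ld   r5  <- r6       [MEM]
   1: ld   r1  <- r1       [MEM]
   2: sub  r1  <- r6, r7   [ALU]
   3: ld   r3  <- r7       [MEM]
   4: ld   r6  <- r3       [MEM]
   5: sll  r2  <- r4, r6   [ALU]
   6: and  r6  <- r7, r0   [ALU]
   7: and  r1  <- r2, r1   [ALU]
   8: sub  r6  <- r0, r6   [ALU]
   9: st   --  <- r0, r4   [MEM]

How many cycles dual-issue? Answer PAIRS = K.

PAIRS = 3

  cy0 -> i0 (ld.MEM) no-port MEM/MEM
  cy1 -> i1 (ld.MEM) WAW r1
  cy2 -> i2,i3 (sub.ALU ld.MEM) pair
  cy3 -> i4 (ld.MEM) RAW r6
  cy4 -> i5,i6 (sll.ALU and.ALU) pair
  cy5 -> i7,i8 (and.ALU sub.ALU) pair
  cy6 -> i9 (st.MEM) tail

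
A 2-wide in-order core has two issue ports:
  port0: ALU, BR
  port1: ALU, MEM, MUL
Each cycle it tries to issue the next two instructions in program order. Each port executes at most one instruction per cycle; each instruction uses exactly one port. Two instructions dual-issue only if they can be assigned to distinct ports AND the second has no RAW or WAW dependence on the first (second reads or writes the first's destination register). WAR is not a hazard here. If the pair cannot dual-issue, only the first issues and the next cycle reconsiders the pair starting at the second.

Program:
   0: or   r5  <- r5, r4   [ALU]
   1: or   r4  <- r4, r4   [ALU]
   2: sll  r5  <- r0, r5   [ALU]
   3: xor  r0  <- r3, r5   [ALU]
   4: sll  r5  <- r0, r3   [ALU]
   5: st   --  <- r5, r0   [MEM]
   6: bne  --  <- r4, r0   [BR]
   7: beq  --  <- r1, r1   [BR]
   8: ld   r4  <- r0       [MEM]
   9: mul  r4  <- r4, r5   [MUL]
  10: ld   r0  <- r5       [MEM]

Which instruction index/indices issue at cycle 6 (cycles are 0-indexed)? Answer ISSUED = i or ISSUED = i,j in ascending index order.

0. or.ALU+or.ALU @i0,i1  | pair
1. sll.ALU @i2  | RAW r5
2. xor.ALU @i3  | RAW r0
3. sll.ALU @i4  | RAW r5
4. st.MEM+bne.BR @i5,i6  | pair
5. beq.BR+ld.MEM @i7,i8  | pair
6. mul.MUL @i9  | no-port MUL/MEM
7. ld.MEM @i10  | tail

ISSUED = 9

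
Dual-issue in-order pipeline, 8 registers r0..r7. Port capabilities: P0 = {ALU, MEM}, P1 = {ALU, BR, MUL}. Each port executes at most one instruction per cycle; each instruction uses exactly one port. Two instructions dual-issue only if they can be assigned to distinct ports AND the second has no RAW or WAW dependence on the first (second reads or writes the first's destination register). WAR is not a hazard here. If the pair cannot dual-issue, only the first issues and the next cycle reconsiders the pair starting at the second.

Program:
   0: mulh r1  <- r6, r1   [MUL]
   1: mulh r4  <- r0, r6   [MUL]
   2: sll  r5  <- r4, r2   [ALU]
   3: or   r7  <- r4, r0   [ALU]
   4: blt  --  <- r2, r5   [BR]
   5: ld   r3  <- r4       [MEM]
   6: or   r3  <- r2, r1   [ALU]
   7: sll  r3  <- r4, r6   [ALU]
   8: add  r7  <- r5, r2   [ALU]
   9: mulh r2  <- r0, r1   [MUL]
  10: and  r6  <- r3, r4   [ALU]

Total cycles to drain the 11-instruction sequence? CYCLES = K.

CYCLES = 7

  cy0 -> i0 (mulh.MUL) no-port MUL/MUL
  cy1 -> i1 (mulh.MUL) RAW r4
  cy2 -> i2&i3 (sll.ALU or.ALU) pair
  cy3 -> i4&i5 (blt.BR ld.MEM) pair
  cy4 -> i6 (or.ALU) WAW r3
  cy5 -> i7&i8 (sll.ALU add.ALU) pair
  cy6 -> i9&i10 (mulh.MUL and.ALU) pair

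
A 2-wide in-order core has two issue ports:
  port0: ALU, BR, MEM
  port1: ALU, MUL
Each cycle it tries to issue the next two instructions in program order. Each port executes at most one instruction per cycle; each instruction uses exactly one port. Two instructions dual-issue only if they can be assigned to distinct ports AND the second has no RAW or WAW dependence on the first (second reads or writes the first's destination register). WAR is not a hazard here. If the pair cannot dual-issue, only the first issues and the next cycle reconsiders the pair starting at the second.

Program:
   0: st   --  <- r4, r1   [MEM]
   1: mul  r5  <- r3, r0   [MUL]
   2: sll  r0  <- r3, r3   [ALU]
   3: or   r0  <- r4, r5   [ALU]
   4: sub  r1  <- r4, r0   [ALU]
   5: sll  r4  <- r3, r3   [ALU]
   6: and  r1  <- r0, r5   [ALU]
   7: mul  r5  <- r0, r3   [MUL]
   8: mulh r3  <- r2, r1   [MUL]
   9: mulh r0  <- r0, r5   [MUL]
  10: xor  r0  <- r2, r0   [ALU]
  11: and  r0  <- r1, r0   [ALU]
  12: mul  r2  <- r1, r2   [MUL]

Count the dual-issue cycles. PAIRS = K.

#0 head=0: st.MEM/mul.MUL i0,i1 2-wide
#1 head=2: sll.ALU i2 WAW r0
#2 head=3: or.ALU i3 RAW r0
#3 head=4: sub.ALU/sll.ALU i4,i5 2-wide
#4 head=6: and.ALU/mul.MUL i6,i7 2-wide
#5 head=8: mulh.MUL i8 no-port MUL/MUL
#6 head=9: mulh.MUL i9 RAW+WAW r0
#7 head=10: xor.ALU i10 RAW+WAW r0
#8 head=11: and.ALU/mul.MUL i11,i12 2-wide

PAIRS = 4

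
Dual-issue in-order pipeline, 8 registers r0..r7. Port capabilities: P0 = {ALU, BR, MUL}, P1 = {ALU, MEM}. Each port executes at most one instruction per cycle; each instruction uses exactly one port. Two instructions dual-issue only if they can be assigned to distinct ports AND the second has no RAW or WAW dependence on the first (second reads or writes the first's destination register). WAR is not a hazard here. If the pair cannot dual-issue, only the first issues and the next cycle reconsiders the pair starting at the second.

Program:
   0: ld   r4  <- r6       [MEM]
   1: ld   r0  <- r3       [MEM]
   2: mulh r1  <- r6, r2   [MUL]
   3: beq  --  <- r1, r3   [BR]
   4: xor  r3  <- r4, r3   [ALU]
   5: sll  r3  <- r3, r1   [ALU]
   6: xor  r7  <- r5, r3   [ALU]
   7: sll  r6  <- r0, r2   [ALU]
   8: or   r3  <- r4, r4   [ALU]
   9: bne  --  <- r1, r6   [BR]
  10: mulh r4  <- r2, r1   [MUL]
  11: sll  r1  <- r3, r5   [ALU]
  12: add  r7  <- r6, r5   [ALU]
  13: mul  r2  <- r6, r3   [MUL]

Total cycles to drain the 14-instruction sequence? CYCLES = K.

0. ld.MEM @i0  | no-port MEM/MEM
1. ld.MEM;mulh.MUL @i1/i2  | 2-wide
2. beq.BR;xor.ALU @i3/i4  | 2-wide
3. sll.ALU @i5  | RAW r3
4. xor.ALU;sll.ALU @i6/i7  | 2-wide
5. or.ALU;bne.BR @i8/i9  | 2-wide
6. mulh.MUL;sll.ALU @i10/i11  | 2-wide
7. add.ALU;mul.MUL @i12/i13  | 2-wide

CYCLES = 8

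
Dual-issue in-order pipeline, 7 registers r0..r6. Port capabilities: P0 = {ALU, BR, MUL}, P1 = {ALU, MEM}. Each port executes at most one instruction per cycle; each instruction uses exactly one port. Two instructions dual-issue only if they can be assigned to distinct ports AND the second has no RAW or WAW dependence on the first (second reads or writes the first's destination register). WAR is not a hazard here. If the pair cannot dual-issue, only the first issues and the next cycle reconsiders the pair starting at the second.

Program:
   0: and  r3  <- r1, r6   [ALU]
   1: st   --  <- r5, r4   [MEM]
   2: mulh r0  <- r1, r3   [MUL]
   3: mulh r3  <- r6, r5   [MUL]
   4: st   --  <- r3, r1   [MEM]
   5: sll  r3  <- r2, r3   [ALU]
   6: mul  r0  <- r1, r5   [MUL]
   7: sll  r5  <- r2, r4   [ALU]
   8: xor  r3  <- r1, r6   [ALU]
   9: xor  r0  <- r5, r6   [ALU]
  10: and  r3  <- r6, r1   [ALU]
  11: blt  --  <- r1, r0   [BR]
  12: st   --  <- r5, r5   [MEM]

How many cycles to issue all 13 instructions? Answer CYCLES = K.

0. and.ALU+st.MEM @i0&i1  | dual
1. mulh.MUL @i2  | no-port MUL/MUL
2. mulh.MUL @i3  | RAW r3
3. st.MEM+sll.ALU @i4&i5  | dual
4. mul.MUL+sll.ALU @i6&i7  | dual
5. xor.ALU+xor.ALU @i8&i9  | dual
6. and.ALU+blt.BR @i10&i11  | dual
7. st.MEM @i12  | tail

CYCLES = 8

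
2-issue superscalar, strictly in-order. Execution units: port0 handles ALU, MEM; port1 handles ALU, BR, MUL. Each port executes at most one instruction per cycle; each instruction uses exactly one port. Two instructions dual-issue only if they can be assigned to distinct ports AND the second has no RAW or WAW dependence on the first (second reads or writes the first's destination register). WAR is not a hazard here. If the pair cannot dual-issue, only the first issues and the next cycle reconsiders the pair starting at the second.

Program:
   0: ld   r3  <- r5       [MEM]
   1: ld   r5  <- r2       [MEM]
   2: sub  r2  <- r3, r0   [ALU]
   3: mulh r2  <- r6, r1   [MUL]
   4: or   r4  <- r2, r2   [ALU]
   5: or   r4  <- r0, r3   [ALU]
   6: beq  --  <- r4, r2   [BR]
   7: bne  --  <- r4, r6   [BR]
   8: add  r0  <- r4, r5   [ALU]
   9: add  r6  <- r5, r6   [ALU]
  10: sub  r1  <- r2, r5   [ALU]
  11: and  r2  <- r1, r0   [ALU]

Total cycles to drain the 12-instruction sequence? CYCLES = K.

[0] i0  ld  -- no-port MEM/MEM
[1] i1&i2  ld+sub  -- dual
[2] i3  mulh  -- RAW r2
[3] i4  or  -- WAW r4
[4] i5  or  -- RAW r4
[5] i6  beq  -- no-port BR/BR
[6] i7&i8  bne+add  -- dual
[7] i9&i10  add+sub  -- dual
[8] i11  and  -- tail

CYCLES = 9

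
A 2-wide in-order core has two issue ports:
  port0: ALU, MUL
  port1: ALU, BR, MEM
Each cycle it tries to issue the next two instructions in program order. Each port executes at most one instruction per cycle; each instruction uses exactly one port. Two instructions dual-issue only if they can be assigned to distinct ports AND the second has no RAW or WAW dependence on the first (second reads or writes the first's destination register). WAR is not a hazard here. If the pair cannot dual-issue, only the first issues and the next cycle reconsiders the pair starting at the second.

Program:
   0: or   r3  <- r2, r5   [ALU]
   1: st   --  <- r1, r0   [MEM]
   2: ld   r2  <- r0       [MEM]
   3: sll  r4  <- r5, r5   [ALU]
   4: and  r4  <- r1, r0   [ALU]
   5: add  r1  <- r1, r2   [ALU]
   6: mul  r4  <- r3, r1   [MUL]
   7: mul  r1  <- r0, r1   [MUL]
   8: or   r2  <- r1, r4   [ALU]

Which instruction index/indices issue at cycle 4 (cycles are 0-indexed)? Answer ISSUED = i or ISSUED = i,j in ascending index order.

ISSUED = 7

  cy0 -> i0&i1 (or.ALU;st.MEM) pair
  cy1 -> i2&i3 (ld.MEM;sll.ALU) pair
  cy2 -> i4&i5 (and.ALU;add.ALU) pair
  cy3 -> i6 (mul.MUL) no-port MUL/MUL
  cy4 -> i7 (mul.MUL) RAW r1
  cy5 -> i8 (or.ALU) tail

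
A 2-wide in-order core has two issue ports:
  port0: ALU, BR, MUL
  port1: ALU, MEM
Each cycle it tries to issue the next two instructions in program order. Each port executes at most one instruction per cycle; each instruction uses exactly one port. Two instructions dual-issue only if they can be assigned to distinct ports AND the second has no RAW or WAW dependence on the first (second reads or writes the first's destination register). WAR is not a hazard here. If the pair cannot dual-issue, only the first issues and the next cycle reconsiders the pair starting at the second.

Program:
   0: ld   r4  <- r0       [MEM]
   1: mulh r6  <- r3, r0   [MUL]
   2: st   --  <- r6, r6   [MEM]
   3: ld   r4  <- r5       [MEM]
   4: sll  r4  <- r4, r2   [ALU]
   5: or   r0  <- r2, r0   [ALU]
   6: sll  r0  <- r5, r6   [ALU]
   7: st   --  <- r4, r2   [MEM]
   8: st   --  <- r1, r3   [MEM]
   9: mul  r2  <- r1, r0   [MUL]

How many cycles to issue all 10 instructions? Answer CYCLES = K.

CYCLES = 6

0. ld.MEM;mulh.MUL @i0/i1  | pair
1. st.MEM @i2  | no-port MEM/MEM
2. ld.MEM @i3  | RAW+WAW r4
3. sll.ALU;or.ALU @i4/i5  | pair
4. sll.ALU;st.MEM @i6/i7  | pair
5. st.MEM;mul.MUL @i8/i9  | pair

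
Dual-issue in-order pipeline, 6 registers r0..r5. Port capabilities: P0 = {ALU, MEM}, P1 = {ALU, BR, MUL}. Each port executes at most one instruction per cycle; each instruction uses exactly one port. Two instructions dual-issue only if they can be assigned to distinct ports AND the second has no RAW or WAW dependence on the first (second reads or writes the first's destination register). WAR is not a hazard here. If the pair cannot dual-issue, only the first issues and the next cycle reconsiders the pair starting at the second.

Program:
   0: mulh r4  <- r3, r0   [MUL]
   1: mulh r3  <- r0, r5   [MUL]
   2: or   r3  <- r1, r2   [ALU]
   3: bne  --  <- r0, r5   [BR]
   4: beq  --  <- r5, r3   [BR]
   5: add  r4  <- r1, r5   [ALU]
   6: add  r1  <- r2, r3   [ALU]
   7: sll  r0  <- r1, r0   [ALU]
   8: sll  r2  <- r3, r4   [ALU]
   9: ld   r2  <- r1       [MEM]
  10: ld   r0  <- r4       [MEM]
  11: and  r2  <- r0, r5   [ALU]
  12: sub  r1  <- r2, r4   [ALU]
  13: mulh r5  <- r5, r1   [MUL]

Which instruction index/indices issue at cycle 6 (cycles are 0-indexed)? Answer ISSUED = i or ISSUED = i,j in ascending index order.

t=0 i0:mulh.MUL ; no-port MUL/MUL
t=1 i1:mulh.MUL ; WAW r3
t=2 i2,i3:or.ALU;bne.BR ; 2-wide
t=3 i4,i5:beq.BR;add.ALU ; 2-wide
t=4 i6:add.ALU ; RAW r1
t=5 i7,i8:sll.ALU;sll.ALU ; 2-wide
t=6 i9:ld.MEM ; no-port MEM/MEM
t=7 i10:ld.MEM ; RAW r0
t=8 i11:and.ALU ; RAW r2
t=9 i12:sub.ALU ; RAW r1
t=10 i13:mulh.MUL ; tail

ISSUED = 9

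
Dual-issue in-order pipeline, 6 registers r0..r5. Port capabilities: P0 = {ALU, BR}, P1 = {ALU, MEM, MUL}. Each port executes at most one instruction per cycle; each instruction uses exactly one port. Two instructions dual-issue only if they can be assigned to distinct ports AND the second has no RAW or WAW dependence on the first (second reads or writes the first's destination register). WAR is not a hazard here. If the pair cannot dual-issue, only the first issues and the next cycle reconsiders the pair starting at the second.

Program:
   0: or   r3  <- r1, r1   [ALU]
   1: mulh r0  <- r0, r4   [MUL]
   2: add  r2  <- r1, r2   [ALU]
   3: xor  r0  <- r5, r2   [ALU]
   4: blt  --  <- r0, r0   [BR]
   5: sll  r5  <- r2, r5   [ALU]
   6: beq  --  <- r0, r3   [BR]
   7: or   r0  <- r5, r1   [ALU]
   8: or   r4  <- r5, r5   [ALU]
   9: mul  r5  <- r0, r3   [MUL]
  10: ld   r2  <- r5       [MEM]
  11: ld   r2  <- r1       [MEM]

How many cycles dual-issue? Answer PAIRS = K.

PAIRS = 4

[0] i0/i1  or+mulh  -- pair
[1] i2  add  -- RAW r2
[2] i3  xor  -- RAW r0
[3] i4/i5  blt+sll  -- pair
[4] i6/i7  beq+or  -- pair
[5] i8/i9  or+mul  -- pair
[6] i10  ld  -- no-port MEM/MEM
[7] i11  ld  -- tail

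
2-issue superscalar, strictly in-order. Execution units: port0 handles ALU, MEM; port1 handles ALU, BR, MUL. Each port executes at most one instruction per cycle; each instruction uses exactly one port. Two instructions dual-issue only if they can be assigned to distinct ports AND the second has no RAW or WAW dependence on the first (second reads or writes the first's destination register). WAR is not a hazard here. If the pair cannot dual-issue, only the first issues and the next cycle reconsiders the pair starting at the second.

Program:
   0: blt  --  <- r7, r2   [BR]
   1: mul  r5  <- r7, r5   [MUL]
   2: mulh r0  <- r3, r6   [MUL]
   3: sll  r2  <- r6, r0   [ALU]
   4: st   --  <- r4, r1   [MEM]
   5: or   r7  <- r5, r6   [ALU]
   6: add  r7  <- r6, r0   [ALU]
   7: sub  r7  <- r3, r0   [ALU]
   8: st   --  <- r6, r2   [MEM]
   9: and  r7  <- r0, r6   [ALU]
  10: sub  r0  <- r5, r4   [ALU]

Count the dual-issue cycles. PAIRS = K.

c0: i0 blt.BR  no-port BR/MUL
c1: i1 mul.MUL  no-port MUL/MUL
c2: i2 mulh.MUL  RAW r0
c3: i3+i4 sll.ALU+st.MEM  dual
c4: i5 or.ALU  WAW r7
c5: i6 add.ALU  WAW r7
c6: i7+i8 sub.ALU+st.MEM  dual
c7: i9+i10 and.ALU+sub.ALU  dual

PAIRS = 3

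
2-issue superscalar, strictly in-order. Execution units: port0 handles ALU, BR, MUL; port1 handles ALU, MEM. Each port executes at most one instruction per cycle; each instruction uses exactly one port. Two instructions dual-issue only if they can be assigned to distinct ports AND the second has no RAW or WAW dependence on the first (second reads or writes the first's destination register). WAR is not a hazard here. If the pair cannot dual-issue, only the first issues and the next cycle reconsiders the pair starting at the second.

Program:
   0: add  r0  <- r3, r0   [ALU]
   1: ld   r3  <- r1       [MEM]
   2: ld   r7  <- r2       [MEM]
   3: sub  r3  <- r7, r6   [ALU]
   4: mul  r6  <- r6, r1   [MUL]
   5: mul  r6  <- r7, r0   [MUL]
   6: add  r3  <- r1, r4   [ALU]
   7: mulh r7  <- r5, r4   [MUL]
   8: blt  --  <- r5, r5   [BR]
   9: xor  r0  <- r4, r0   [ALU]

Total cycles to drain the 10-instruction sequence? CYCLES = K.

#0 head=0: add.ALU/ld.MEM i0+i1 2-wide
#1 head=2: ld.MEM i2 RAW r7
#2 head=3: sub.ALU/mul.MUL i3+i4 2-wide
#3 head=5: mul.MUL/add.ALU i5+i6 2-wide
#4 head=7: mulh.MUL i7 no-port MUL/BR
#5 head=8: blt.BR/xor.ALU i8+i9 2-wide

CYCLES = 6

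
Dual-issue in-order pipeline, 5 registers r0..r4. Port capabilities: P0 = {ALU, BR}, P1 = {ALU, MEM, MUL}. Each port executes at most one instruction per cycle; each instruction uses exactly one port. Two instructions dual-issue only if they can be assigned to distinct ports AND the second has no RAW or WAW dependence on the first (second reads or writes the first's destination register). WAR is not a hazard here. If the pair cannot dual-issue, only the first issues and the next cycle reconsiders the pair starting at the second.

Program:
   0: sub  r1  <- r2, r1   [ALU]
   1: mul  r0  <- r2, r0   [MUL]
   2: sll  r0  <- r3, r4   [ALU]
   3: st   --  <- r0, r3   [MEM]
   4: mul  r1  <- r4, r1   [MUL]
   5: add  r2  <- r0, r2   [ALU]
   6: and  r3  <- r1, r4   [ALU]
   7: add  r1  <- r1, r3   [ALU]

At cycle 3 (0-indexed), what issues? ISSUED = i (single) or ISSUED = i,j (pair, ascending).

ISSUED = 4,5

[0] i0&i1  sub.ALU+mul.MUL  -- 2-wide
[1] i2  sll.ALU  -- RAW r0
[2] i3  st.MEM  -- no-port MEM/MUL
[3] i4&i5  mul.MUL+add.ALU  -- 2-wide
[4] i6  and.ALU  -- RAW r3
[5] i7  add.ALU  -- tail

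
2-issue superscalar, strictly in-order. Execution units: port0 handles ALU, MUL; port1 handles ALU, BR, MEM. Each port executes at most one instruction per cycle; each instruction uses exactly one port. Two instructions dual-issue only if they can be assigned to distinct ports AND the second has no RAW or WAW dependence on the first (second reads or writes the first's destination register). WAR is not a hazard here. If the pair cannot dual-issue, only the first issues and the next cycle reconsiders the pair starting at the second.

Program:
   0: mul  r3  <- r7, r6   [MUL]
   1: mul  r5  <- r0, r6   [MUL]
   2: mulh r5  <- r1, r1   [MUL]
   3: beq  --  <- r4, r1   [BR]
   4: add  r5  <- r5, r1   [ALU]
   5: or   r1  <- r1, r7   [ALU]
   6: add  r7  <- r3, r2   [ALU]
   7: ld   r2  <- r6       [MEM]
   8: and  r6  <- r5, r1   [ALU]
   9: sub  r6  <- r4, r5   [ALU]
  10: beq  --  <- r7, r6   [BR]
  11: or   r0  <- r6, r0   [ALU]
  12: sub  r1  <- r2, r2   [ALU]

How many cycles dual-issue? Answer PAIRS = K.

PAIRS = 4

t=0 i0:mul ; no-port MUL/MUL
t=1 i1:mul ; no-port MUL/MUL
t=2 i2+i3:mulh+beq ; 2-wide
t=3 i4+i5:add+or ; 2-wide
t=4 i6+i7:add+ld ; 2-wide
t=5 i8:and ; WAW r6
t=6 i9:sub ; RAW r6
t=7 i10+i11:beq+or ; 2-wide
t=8 i12:sub ; tail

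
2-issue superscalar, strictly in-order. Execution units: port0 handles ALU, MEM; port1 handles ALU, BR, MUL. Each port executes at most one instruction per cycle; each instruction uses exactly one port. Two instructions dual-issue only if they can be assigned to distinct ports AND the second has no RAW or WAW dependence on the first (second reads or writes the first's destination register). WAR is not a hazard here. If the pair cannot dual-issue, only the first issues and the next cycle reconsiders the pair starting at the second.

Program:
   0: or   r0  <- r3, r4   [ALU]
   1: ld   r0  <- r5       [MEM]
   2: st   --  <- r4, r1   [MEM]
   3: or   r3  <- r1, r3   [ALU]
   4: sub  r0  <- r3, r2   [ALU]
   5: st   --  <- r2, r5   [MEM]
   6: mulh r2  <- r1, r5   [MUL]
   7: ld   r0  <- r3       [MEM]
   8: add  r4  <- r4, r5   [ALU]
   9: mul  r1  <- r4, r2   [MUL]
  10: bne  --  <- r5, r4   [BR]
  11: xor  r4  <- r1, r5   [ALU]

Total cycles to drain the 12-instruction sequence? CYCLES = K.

[0] i0  or.ALU  -- WAW r0
[1] i1  ld.MEM  -- no-port MEM/MEM
[2] i2&i3  st.MEM;or.ALU  -- dual
[3] i4&i5  sub.ALU;st.MEM  -- dual
[4] i6&i7  mulh.MUL;ld.MEM  -- dual
[5] i8  add.ALU  -- RAW r4
[6] i9  mul.MUL  -- no-port MUL/BR
[7] i10&i11  bne.BR;xor.ALU  -- dual

CYCLES = 8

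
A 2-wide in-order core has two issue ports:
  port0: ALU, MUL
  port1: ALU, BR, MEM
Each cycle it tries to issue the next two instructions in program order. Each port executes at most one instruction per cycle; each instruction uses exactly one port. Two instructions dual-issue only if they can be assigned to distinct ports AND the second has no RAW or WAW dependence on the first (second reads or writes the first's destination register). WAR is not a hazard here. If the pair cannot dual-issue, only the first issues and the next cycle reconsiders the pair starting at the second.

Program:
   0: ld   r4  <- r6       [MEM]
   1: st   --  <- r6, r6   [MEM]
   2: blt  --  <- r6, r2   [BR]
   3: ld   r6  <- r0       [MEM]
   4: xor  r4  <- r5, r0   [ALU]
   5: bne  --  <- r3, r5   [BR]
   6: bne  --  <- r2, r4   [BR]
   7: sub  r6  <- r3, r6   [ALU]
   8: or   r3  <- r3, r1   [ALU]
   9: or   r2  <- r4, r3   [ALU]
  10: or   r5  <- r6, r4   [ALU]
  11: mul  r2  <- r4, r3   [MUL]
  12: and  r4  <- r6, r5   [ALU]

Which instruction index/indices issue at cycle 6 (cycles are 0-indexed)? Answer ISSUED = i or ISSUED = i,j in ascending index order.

ISSUED = 8

#0 head=0: ld i0 no-port MEM/MEM
#1 head=1: st i1 no-port MEM/BR
#2 head=2: blt i2 no-port BR/MEM
#3 head=3: ld/xor i3+i4 pair
#4 head=5: bne i5 no-port BR/BR
#5 head=6: bne/sub i6+i7 pair
#6 head=8: or i8 RAW r3
#7 head=9: or/or i9+i10 pair
#8 head=11: mul/and i11+i12 pair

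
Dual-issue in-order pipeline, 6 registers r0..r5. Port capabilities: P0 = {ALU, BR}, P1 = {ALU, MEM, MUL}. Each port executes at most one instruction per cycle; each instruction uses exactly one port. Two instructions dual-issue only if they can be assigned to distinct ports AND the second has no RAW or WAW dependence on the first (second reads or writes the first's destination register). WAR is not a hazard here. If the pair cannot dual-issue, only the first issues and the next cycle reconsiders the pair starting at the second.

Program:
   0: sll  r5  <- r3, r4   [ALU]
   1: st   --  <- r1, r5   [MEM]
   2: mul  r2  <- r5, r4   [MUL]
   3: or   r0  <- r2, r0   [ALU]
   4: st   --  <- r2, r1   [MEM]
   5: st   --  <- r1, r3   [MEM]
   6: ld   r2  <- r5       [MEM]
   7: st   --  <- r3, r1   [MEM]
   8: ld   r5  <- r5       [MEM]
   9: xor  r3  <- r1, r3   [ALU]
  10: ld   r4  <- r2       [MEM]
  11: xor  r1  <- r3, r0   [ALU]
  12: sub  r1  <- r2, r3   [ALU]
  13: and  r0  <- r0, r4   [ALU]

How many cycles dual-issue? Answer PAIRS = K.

[0] i0  sll.ALU  -- RAW r5
[1] i1  st.MEM  -- no-port MEM/MUL
[2] i2  mul.MUL  -- RAW r2
[3] i3/i4  or.ALU/st.MEM  -- pair
[4] i5  st.MEM  -- no-port MEM/MEM
[5] i6  ld.MEM  -- no-port MEM/MEM
[6] i7  st.MEM  -- no-port MEM/MEM
[7] i8/i9  ld.MEM/xor.ALU  -- pair
[8] i10/i11  ld.MEM/xor.ALU  -- pair
[9] i12/i13  sub.ALU/and.ALU  -- pair

PAIRS = 4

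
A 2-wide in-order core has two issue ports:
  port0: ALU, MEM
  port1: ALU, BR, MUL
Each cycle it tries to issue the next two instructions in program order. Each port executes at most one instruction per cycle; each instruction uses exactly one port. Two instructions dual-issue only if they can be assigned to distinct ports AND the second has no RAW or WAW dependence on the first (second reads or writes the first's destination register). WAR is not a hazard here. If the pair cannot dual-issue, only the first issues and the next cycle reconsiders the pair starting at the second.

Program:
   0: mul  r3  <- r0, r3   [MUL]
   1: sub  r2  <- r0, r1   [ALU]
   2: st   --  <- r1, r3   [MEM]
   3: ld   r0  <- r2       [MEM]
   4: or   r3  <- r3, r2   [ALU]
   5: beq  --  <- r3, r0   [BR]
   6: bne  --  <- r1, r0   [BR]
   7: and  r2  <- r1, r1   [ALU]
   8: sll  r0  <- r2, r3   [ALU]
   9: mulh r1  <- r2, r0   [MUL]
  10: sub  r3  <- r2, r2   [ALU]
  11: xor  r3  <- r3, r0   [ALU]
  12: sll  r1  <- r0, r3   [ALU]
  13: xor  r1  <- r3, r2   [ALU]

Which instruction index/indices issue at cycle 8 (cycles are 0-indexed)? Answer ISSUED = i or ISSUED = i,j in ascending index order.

0. mul+sub @i0/i1  | 2-wide
1. st @i2  | no-port MEM/MEM
2. ld+or @i3/i4  | 2-wide
3. beq @i5  | no-port BR/BR
4. bne+and @i6/i7  | 2-wide
5. sll @i8  | RAW r0
6. mulh+sub @i9/i10  | 2-wide
7. xor @i11  | RAW r3
8. sll @i12  | WAW r1
9. xor @i13  | tail

ISSUED = 12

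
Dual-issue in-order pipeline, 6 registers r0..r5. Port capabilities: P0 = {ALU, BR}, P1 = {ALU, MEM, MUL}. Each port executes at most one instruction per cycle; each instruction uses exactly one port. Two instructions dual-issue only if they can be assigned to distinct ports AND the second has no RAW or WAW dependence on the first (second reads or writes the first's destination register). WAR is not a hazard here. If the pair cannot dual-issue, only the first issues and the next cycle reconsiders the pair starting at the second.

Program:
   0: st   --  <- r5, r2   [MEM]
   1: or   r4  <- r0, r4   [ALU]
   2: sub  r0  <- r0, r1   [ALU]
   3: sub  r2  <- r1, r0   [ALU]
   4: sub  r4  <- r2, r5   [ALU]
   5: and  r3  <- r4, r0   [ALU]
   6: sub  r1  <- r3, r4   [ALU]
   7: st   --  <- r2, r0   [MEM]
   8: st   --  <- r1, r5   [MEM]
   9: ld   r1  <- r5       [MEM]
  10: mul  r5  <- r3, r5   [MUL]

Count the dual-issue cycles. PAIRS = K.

PAIRS = 2

#0 head=0: st.MEM or.ALU i0+i1 dual
#1 head=2: sub.ALU i2 RAW r0
#2 head=3: sub.ALU i3 RAW r2
#3 head=4: sub.ALU i4 RAW r4
#4 head=5: and.ALU i5 RAW r3
#5 head=6: sub.ALU st.MEM i6+i7 dual
#6 head=8: st.MEM i8 no-port MEM/MEM
#7 head=9: ld.MEM i9 no-port MEM/MUL
#8 head=10: mul.MUL i10 tail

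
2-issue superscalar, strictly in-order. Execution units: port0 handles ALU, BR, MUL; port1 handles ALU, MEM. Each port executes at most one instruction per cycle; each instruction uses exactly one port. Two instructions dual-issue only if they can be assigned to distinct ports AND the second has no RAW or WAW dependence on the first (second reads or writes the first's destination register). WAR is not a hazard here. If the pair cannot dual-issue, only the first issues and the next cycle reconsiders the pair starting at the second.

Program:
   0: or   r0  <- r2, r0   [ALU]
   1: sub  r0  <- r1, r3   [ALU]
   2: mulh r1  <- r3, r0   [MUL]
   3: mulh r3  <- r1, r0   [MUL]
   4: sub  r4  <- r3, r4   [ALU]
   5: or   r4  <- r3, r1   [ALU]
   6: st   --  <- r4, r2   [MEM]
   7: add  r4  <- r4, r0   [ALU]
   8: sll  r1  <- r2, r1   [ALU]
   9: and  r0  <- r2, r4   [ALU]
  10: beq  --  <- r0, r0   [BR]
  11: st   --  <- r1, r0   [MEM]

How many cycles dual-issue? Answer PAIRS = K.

PAIRS = 3

#0 head=0: or i0 WAW r0
#1 head=1: sub i1 RAW r0
#2 head=2: mulh i2 no-port MUL/MUL
#3 head=3: mulh i3 RAW r3
#4 head=4: sub i4 WAW r4
#5 head=5: or i5 RAW r4
#6 head=6: st add i6,i7 pair
#7 head=8: sll and i8,i9 pair
#8 head=10: beq st i10,i11 pair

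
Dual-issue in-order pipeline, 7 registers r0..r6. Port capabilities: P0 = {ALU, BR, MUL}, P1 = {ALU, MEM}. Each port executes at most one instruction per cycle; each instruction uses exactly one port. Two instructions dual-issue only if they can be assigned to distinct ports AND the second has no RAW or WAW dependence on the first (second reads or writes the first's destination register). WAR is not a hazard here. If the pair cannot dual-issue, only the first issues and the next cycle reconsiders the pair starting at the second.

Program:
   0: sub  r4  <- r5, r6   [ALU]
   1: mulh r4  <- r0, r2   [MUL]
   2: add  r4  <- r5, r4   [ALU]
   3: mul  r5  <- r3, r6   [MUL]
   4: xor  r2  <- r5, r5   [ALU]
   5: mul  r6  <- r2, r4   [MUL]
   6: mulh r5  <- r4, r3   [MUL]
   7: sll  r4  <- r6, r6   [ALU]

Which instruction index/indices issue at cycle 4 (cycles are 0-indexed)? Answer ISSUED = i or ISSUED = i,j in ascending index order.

0. sub.ALU @i0  | WAW r4
1. mulh.MUL @i1  | RAW+WAW r4
2. add.ALU/mul.MUL @i2,i3  | dual
3. xor.ALU @i4  | RAW r2
4. mul.MUL @i5  | no-port MUL/MUL
5. mulh.MUL/sll.ALU @i6,i7  | dual

ISSUED = 5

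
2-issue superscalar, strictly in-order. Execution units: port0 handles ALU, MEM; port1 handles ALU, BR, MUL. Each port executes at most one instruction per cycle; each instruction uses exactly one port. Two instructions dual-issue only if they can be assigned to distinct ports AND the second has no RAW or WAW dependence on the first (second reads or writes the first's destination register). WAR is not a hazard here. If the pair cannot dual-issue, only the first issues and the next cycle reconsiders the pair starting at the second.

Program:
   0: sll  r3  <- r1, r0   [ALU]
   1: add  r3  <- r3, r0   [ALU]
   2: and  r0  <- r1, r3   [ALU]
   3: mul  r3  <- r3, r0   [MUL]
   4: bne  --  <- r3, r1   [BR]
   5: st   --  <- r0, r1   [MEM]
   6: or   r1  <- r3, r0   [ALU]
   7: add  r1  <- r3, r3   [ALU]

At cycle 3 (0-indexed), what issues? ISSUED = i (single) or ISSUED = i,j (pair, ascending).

0. sll.ALU @i0  | RAW+WAW r3
1. add.ALU @i1  | RAW r3
2. and.ALU @i2  | RAW r0
3. mul.MUL @i3  | no-port MUL/BR
4. bne.BR+st.MEM @i4,i5  | pair
5. or.ALU @i6  | WAW r1
6. add.ALU @i7  | tail

ISSUED = 3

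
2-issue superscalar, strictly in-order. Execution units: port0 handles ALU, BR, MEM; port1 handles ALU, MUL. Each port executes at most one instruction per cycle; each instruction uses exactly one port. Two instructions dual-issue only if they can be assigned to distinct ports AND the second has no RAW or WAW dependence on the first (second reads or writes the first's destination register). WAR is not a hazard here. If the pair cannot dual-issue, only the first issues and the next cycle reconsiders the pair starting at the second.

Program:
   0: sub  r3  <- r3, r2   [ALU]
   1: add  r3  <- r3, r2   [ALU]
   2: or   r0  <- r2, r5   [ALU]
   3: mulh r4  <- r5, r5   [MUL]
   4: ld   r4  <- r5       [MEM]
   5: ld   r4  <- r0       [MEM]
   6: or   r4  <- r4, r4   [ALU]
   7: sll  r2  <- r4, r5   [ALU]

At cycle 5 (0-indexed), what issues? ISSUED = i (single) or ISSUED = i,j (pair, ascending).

#0 head=0: sub i0 RAW+WAW r3
#1 head=1: add;or i1/i2 2-wide
#2 head=3: mulh i3 WAW r4
#3 head=4: ld i4 no-port MEM/MEM
#4 head=5: ld i5 RAW+WAW r4
#5 head=6: or i6 RAW r4
#6 head=7: sll i7 tail

ISSUED = 6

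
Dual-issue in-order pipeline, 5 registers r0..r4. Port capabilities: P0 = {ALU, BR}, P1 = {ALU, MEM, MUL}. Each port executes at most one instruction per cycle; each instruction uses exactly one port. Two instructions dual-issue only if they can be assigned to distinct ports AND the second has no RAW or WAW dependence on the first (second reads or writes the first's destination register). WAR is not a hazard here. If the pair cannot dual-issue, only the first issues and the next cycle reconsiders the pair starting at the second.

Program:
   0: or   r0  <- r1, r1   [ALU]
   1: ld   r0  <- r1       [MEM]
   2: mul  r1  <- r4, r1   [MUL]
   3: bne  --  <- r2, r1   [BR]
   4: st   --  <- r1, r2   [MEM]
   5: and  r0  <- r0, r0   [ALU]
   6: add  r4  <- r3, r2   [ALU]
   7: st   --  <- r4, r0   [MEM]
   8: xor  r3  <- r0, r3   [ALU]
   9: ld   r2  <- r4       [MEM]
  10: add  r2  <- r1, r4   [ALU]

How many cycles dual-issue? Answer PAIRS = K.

#0 head=0: or.ALU i0 WAW r0
#1 head=1: ld.MEM i1 no-port MEM/MUL
#2 head=2: mul.MUL i2 RAW r1
#3 head=3: bne.BR st.MEM i3&i4 dual
#4 head=5: and.ALU add.ALU i5&i6 dual
#5 head=7: st.MEM xor.ALU i7&i8 dual
#6 head=9: ld.MEM i9 WAW r2
#7 head=10: add.ALU i10 tail

PAIRS = 3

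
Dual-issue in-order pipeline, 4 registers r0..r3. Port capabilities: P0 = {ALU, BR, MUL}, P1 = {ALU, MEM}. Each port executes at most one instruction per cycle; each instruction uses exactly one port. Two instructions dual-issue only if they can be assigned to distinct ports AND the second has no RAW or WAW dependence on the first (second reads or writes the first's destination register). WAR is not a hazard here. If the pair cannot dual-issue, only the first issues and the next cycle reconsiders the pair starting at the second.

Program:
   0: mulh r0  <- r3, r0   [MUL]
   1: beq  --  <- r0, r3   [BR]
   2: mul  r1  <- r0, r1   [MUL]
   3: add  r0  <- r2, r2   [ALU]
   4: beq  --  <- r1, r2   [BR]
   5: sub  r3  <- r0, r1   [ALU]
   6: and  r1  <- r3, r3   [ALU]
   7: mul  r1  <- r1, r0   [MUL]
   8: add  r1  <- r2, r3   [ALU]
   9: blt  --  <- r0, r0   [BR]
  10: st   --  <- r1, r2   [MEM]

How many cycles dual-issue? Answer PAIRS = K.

PAIRS = 3

  cy0 -> i0 (mulh) no-port MUL/BR
  cy1 -> i1 (beq) no-port BR/MUL
  cy2 -> i2&i3 (mul;add) pair
  cy3 -> i4&i5 (beq;sub) pair
  cy4 -> i6 (and) RAW+WAW r1
  cy5 -> i7 (mul) WAW r1
  cy6 -> i8&i9 (add;blt) pair
  cy7 -> i10 (st) tail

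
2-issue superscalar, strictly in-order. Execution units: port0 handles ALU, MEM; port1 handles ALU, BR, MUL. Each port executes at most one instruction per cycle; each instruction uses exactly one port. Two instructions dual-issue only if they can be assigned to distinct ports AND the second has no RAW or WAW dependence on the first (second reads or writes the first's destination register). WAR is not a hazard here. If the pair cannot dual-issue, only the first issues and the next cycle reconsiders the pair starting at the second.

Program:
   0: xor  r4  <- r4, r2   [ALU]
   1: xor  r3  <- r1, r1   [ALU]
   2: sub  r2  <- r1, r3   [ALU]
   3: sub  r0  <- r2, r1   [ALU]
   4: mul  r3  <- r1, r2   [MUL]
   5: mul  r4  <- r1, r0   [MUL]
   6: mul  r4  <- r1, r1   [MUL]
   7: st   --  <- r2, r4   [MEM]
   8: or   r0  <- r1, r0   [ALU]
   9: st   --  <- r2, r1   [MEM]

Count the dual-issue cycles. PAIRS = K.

PAIRS = 3

c0: i0/i1 xor.ALU xor.ALU  dual
c1: i2 sub.ALU  RAW r2
c2: i3/i4 sub.ALU mul.MUL  dual
c3: i5 mul.MUL  no-port MUL/MUL
c4: i6 mul.MUL  RAW r4
c5: i7/i8 st.MEM or.ALU  dual
c6: i9 st.MEM  tail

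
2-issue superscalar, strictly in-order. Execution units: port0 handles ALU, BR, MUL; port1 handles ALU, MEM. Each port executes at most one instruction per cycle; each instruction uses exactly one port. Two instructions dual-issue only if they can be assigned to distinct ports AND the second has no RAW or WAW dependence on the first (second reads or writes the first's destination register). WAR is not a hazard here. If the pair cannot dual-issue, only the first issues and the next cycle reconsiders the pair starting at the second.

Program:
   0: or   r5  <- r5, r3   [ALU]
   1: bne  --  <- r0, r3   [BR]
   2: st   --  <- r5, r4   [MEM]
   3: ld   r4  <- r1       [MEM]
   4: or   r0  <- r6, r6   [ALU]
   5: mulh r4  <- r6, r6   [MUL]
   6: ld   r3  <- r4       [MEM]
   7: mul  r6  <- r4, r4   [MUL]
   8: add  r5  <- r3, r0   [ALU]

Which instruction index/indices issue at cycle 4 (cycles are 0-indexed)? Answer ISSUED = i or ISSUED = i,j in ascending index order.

#0 head=0: or.ALU+bne.BR i0&i1 pair
#1 head=2: st.MEM i2 no-port MEM/MEM
#2 head=3: ld.MEM+or.ALU i3&i4 pair
#3 head=5: mulh.MUL i5 RAW r4
#4 head=6: ld.MEM+mul.MUL i6&i7 pair
#5 head=8: add.ALU i8 tail

ISSUED = 6,7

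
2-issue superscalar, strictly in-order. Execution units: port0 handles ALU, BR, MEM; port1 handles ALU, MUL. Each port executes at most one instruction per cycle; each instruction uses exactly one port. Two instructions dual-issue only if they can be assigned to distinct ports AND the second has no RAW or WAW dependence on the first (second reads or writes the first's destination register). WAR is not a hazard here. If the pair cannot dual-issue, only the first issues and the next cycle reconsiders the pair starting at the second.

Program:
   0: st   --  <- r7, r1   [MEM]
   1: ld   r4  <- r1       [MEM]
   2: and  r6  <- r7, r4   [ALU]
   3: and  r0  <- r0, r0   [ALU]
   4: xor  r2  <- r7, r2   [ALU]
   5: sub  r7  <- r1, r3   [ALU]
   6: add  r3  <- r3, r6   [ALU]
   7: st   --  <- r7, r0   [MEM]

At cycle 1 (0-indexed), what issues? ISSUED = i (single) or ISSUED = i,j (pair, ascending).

ISSUED = 1

t=0 i0:st.MEM ; no-port MEM/MEM
t=1 i1:ld.MEM ; RAW r4
t=2 i2,i3:and.ALU+and.ALU ; dual
t=3 i4,i5:xor.ALU+sub.ALU ; dual
t=4 i6,i7:add.ALU+st.MEM ; dual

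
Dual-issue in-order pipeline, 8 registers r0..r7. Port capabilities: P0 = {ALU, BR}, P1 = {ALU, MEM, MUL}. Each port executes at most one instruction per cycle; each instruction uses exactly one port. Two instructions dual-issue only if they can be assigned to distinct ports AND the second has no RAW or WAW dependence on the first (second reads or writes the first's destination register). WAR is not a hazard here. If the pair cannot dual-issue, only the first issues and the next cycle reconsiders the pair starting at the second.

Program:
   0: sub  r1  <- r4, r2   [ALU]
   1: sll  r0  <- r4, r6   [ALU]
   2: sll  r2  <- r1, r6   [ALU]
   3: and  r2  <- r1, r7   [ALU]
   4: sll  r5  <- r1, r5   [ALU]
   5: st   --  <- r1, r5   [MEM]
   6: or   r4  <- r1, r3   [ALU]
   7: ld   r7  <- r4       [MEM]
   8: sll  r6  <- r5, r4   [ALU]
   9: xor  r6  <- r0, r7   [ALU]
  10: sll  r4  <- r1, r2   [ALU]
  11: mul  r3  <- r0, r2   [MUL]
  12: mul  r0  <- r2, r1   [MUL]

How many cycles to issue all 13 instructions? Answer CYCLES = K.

t=0 i0&i1:sub.ALU/sll.ALU ; 2-wide
t=1 i2:sll.ALU ; WAW r2
t=2 i3&i4:and.ALU/sll.ALU ; 2-wide
t=3 i5&i6:st.MEM/or.ALU ; 2-wide
t=4 i7&i8:ld.MEM/sll.ALU ; 2-wide
t=5 i9&i10:xor.ALU/sll.ALU ; 2-wide
t=6 i11:mul.MUL ; no-port MUL/MUL
t=7 i12:mul.MUL ; tail

CYCLES = 8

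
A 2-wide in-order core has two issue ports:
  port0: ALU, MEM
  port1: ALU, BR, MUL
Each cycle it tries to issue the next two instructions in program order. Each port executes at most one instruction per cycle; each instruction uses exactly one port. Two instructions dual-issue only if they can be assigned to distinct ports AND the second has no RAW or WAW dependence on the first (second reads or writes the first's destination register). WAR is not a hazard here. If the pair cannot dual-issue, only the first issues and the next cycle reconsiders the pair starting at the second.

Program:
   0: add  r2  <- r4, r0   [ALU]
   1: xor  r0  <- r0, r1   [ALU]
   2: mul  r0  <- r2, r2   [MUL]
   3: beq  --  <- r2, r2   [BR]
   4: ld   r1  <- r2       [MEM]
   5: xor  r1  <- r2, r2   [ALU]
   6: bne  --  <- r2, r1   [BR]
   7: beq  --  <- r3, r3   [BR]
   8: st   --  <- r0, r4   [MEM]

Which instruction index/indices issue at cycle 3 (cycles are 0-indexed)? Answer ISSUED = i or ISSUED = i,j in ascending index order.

[0] i0/i1  add.ALU/xor.ALU  -- dual
[1] i2  mul.MUL  -- no-port MUL/BR
[2] i3/i4  beq.BR/ld.MEM  -- dual
[3] i5  xor.ALU  -- RAW r1
[4] i6  bne.BR  -- no-port BR/BR
[5] i7/i8  beq.BR/st.MEM  -- dual

ISSUED = 5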